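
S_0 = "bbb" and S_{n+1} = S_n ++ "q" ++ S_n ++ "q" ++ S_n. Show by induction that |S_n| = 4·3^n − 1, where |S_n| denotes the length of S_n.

Base case: |S_0| = 3, and 4·3^0 − 1 = 3.
Assume |S_r| = 4·3^r − 1.
Then |S_{r+1}| = 3|S_r| + 2 = 3(4·3^r − 1) + 2 = 4·3^{r+1} − 3 + 2 = 4·3^{r+1} − 1.
So the formula holds for r+1, and by induction |S_n| = 4·3^n − 1 for all n ≥ 0.

|S_n| = 4·3^n − 1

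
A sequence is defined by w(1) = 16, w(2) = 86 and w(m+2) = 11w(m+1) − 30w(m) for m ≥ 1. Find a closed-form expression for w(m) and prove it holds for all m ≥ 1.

Claim: w(m) = 2·5^m + 6^m.

Base cases: w(1) = 16 and 2·5^1 + 6^1 = 16; w(2) = 86 and 2·5^2 + 6^2 = 86.
Assume w(i) = 2·5^i + 6^i for all 1 ≤ i ≤ j, where j ≥ 2.
Then w(j+1) = 11w(j) − 30w(j−1) = 11·(2·5^j + 6^j) − 30·(2·5^{j−1} + 6^{j−1}) = 2·(11·5 − 30)5^{j−1} + (11·6 − 30)6^{j−1} = 50·5^{j−1} + 36·6^{j−1} = 2·5^{j+1} + 6^{j+1}.
So the formula holds for j+1, and by strong induction w(m) = 2·5^m + 6^m for all m ≥ 1.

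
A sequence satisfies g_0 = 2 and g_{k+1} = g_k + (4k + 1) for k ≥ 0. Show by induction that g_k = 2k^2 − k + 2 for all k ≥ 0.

Base case: g_0 = 2, and 2·0^2 − 0 + 2 = 2.
Assume g_m = 2m^2 − m + 2.
Then g_{m+1} = g_m + (4m + 1) = (2m^2 − m + 2) + (4m + 1) = 2m^2 + 3m + 3,
and 2·(m+1)^2 − (m+1) + 2 = 2m^2 + 3m + 3.
Hence g_k = 2k^2 − k + 2 for every k ≥ 0, by induction.

g_k = 2k^2 − k + 2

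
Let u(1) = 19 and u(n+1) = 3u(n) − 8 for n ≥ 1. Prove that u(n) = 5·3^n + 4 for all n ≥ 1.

Base case: u(1) = 19, and 5·3^1 + 4 = 15 + 4 = 19.
Assume u(j) = 5·3^j + 4 for some j ≥ 1.
Then u(j+1) = 3u(j) − 8 = 3·(5·3^j + 4) − 8 = 15·3^j + 12 − 8 = 5·3^{j+1} + 4.
By induction, u(n) = 5·3^n + 4 for all n ≥ 1.

u(n) = 5·3^n + 4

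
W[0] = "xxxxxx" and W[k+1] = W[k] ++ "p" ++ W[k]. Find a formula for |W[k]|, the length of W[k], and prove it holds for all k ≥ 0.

Claim: |W[k]| = 7·2^k − 1.

Base case: |W[0]| = 6, and 7·2^0 − 1 = 6.
Assume |W[r]| = 7·2^r − 1.
Then |W[r+1]| = |W[r]| + 1 + |W[r]| = 2|W[r]| + 1 = 2(7·2^r − 1) + 1 = 7·2^{r+1} − 2 + 1 = 7·2^{r+1} − 1.
Hence |W[k]| = 7·2^k − 1 for every k ≥ 0, by induction.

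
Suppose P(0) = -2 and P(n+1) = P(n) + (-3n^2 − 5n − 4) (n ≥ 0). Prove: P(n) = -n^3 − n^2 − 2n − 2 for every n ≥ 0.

Base case: P(0) = -2, and -0^3 − 0^2 − 2·0 − 2 = -2.
Assume P(k) = -k^3 − k^2 − 2k − 2.
Then P(k+1) = P(k) + (-3k^2 − 5k − 4) = (-k^3 − k^2 − 2k − 2) + (-3k^2 − 5k − 4) = -k^3 − 4k^2 − 7k − 6,
and -(k+1)^3 − (k+1)^2 − 2·(k+1) − 2 = -k^3 − 4k^2 − 7k − 6.
Hence P(n) = -n^3 − n^2 − 2n − 2 for every n ≥ 0, by induction.

P(n) = -n^3 − n^2 − 2n − 2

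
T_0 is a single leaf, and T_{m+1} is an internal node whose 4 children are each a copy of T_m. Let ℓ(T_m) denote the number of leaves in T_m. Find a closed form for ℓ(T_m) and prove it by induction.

Claim: ℓ(T_m) = 4^m.

Base case: ℓ(T_0) = 1, and 4^0 = 1.
Assume ℓ(T_j) = 4^j.
Then ℓ(T_{j+1}) = 4·ℓ(T_j) = 4·4^j = 4^{j+1}.
Hence ℓ(T_m) = 4^m for every m ≥ 0, by induction.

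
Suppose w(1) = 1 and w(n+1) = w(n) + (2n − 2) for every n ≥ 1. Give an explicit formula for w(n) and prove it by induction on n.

Claim: w(n) = n^2 − 3n + 3.

Base case: w(1) = 1, and 1^2 − 3·1 + 3 = 1.
Assume w(k) = k^2 − 3k + 3.
Then w(k+1) = w(k) + (2k − 2) = (k^2 − 3k + 3) + (2k − 2) = k^2 − k + 1,
and (k+1)^2 − 3·(k+1) + 3 = k^2 − k + 1.
This completes the inductive step, so w(n) = n^2 − 3n + 3 for all n ≥ 1.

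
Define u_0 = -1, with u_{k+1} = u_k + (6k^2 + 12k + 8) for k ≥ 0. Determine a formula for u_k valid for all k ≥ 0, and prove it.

Claim: u_k = 2k^3 + 3k^2 + 3k − 1.

Base case: u_0 = -1, and 2·0^3 + 3·0^2 + 3·0 − 1 = -1.
Assume u_j = 2j^3 + 3j^2 + 3j − 1.
Then u_{j+1} = u_j + (6j^2 + 12j + 8) = (2j^3 + 3j^2 + 3j − 1) + (6j^2 + 12j + 8) = 2j^3 + 9j^2 + 15j + 7,
and 2·(j+1)^3 + 3·(j+1)^2 + 3·(j+1) − 1 = 2j^3 + 9j^2 + 15j + 7.
Hence u_k = 2k^3 + 3k^2 + 3k − 1 for every k ≥ 0, by induction.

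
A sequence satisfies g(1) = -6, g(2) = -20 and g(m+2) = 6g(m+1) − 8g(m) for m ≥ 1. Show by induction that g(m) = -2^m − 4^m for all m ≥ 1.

Base cases: g(1) = -6 and -2^1 − 4^1 = -6; g(2) = -20 and -2^2 − 4^2 = -20.
Assume g(i) = -2^i − 4^i for all 1 ≤ i ≤ j, where j ≥ 2.
Then g(j+1) = 6g(j) − 8g(j−1) = 6·(-2^j − 4^j) − 8·(-2^{j−1} − 4^{j−1}) = -(6·2 − 8)2^{j−1} − (6·4 − 8)4^{j−1} = -4·2^{j−1} − 16·4^{j−1} = -2^{j+1} − 4^{j+1}.
By strong induction, g(m) = -2^m − 4^m for all m ≥ 1.

g(m) = -2^m − 4^m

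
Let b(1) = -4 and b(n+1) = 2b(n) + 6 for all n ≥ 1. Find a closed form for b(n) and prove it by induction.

Claim: b(n) = 2^n − 6.

Base case: b(1) = -4, and 2^1 − 6 = 2 − 6 = -4.
Assume b(m) = 2^m − 6 for some m ≥ 1.
Then b(m+1) = 2b(m) + 6 = 2·(2^m − 6) + 6 = 2^{m+1} − 12 + 6 = 2^{m+1} − 6.
So the formula holds for m+1, and by induction b(n) = 2^n − 6 for all n ≥ 1.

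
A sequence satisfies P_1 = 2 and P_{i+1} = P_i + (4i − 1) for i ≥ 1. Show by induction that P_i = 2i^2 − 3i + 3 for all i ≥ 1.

Base case: P_1 = 2, and 2·1^2 − 3·1 + 3 = 2.
Assume P_r = 2r^2 − 3r + 3.
Then P_{r+1} = P_r + (4r − 1) = (2r^2 − 3r + 3) + (4r − 1) = 2r^2 + r + 2,
and 2·(r+1)^2 − 3·(r+1) + 3 = 2r^2 + r + 2.
This completes the inductive step, so P_i = 2i^2 − 3i + 3 for all i ≥ 1.

P_i = 2i^2 − 3i + 3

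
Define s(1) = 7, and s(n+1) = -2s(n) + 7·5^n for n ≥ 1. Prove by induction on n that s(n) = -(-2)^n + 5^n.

Base case: s(1) = 7, and -(-2)^1 + 5^1 = 2 + 5 = 7.
Assume s(j) = -(-2)^j + 5^j for some j ≥ 1.
Then s(j+1) = -2s(j) + 7·5^j = -2·(-(-2)^j + 5^j) + 7·5^j = -(-2)^{j+1} − 2·5^j + 7·5^j = -(-2)^{j+1} + 5·5^j = -(-2)^{j+1} + 5^{j+1}.
This completes the inductive step, so s(n) = -(-2)^n + 5^n for all n ≥ 1.

s(n) = -(-2)^n + 5^n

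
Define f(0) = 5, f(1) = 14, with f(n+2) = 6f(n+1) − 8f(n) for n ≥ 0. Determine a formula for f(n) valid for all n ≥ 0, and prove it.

Claim: f(n) = 3·2^n + 2·4^n.

Base cases: f(0) = 5 and 3·2^0 + 2·4^0 = 5; f(1) = 14 and 3·2^1 + 2·4^1 = 14.
Assume f(j) = 3·2^j + 2·4^j for all 0 ≤ j ≤ r, where r ≥ 1.
Then f(r+1) = 6f(r) − 8f(r−1) = 6·(3·2^r + 2·4^r) − 8·(3·2^{r−1} + 2·4^{r−1}) = 3·(6·2 − 8)2^{r−1} + 2·(6·4 − 8)4^{r−1} = 12·2^{r−1} + 32·4^{r−1} = 3·2^{r+1} + 2·4^{r+1}.
Hence f(n) = 3·2^n + 2·4^n for every n ≥ 0, by strong induction.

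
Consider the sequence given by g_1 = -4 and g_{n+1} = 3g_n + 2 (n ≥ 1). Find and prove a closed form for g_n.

Claim: g_n = -3^n − 1.

Base case: g_1 = -4, and -3^1 − 1 = -3 − 1 = -4.
Assume g_r = -3^r − 1 for some r ≥ 1.
Then g_{r+1} = 3g_r + 2 = 3·(-3^r − 1) + 2 = -3^{r+1} − 3 + 2 = -3^{r+1} − 1.
So the formula holds for r+1, and by induction g_n = -3^n − 1 for all n ≥ 1.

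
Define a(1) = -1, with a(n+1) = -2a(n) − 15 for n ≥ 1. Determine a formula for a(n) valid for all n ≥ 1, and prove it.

Claim: a(n) = -2·(-2)^n − 5.

Base case: a(1) = -1, and -2·(-2)^1 − 5 = 4 − 5 = -1.
Assume a(j) = -2·(-2)^j − 5 for some j ≥ 1.
Then a(j+1) = -2a(j) − 15 = -2·(-2·(-2)^j − 5) − 15 = 4·(-2)^j + 10 − 15 = -2·(-2)^{j+1} − 5.
Hence a(n) = -2·(-2)^n − 5 for every n ≥ 1, by induction.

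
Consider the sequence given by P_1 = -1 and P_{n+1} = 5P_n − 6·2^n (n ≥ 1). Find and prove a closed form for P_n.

Claim: P_n = -5^n + 2·2^n.

Base case: P_1 = -1, and -5^1 + 2·2^1 = -5 + 4 = -1.
Assume P_m = -5^m + 2·2^m for some m ≥ 1.
Then P_{m+1} = 5P_m − 6·2^m = 5·(-5^m + 2·2^m) − 6·2^m = -5^{m+1} + 10·2^m − 6·2^m = -5^{m+1} + 4·2^m = -5^{m+1} + 2·2^{m+1}.
So the formula holds for m+1, and by induction P_n = -5^n + 2·2^n for all n ≥ 1.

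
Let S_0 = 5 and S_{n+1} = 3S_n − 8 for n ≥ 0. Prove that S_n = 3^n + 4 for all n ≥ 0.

Base case: S_0 = 5, and 3^0 + 4 = 1 + 4 = 5.
Assume S_m = 3^m + 4 for some m ≥ 0.
Then S_{m+1} = 3S_m − 8 = 3·(3^m + 4) − 8 = 3^{m+1} + 12 − 8 = 3^{m+1} + 4.
Hence S_n = 3^n + 4 for every n ≥ 0, by induction.

S_n = 3^n + 4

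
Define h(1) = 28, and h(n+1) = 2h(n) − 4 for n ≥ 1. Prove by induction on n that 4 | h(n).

Base case: h(1) = 28 = 4·7, so 4 | h(1).
Assume 4 | h(r), so h(r) = 4t for some integer t.
Then h(r+1) = 2h(r) − 4 = 2·(4t) − 4 = 4(2t − 1), so 4 | h(r+1).
By induction, 4 | h(n) for all n ≥ 1.

4 | h(n)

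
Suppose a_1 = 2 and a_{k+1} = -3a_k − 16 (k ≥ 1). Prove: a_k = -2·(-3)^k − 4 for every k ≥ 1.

Base case: a_1 = 2, and -2·(-3)^1 − 4 = 6 − 4 = 2.
Assume a_r = -2·(-3)^r − 4 for some r ≥ 1.
Then a_{r+1} = -3a_r − 16 = -3·(-2·(-3)^r − 4) − 16 = 6·(-3)^r + 12 − 16 = -2·(-3)^{r+1} − 4.
This completes the inductive step, so a_k = -2·(-3)^k − 4 for all k ≥ 1.

a_k = -2·(-3)^k − 4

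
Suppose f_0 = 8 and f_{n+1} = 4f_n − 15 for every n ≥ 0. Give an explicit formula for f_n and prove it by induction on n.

Claim: f_n = 3·4^n + 5.

Base case: f_0 = 8, and 3·4^0 + 5 = 3 + 5 = 8.
Assume f_j = 3·4^j + 5 for some j ≥ 0.
Then f_{j+1} = 4f_j − 15 = 4·(3·4^j + 5) − 15 = 12·4^j + 20 − 15 = 3·4^{j+1} + 5.
By induction, f_n = 3·4^n + 5 for all n ≥ 0.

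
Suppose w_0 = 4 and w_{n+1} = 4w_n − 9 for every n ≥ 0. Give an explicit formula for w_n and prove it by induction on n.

Claim: w_n = 4^n + 3.

Base case: w_0 = 4, and 4^0 + 3 = 1 + 3 = 4.
Assume w_j = 4^j + 3 for some j ≥ 0.
Then w_{j+1} = 4w_j − 9 = 4·(4^j + 3) − 9 = 4^{j+1} + 12 − 9 = 4^{j+1} + 3.
Hence w_n = 4^n + 3 for every n ≥ 0, by induction.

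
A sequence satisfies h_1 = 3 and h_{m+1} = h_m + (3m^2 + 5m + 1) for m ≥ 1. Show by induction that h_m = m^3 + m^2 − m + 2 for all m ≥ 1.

Base case: h_1 = 3, and 1^3 + 1^2 − 1 + 2 = 3.
Assume h_j = j^3 + j^2 − j + 2.
Then h_{j+1} = h_j + (3j^2 + 5j + 1) = (j^3 + j^2 − j + 2) + (3j^2 + 5j + 1) = j^3 + 4j^2 + 4j + 3,
and (j+1)^3 + (j+1)^2 − (j+1) + 2 = j^3 + 4j^2 + 4j + 3.
This completes the inductive step, so h_m = m^3 + m^2 − m + 2 for all m ≥ 1.

h_m = m^3 + m^2 − m + 2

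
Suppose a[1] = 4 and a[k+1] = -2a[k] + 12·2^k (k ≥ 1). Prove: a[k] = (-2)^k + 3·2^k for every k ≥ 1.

Base case: a[1] = 4, and (-2)^1 + 3·2^1 = -2 + 6 = 4.
Assume a[r] = (-2)^r + 3·2^r for some r ≥ 1.
Then a[r+1] = -2a[r] + 12·2^r = -2·((-2)^r + 3·2^r) + 12·2^r = (-2)^{r+1} − 6·2^r + 12·2^r = (-2)^{r+1} + 6·2^r = (-2)^{r+1} + 3·2^{r+1}.
So the formula holds for r+1, and by induction a[k] = (-2)^k + 3·2^k for all k ≥ 1.

a[k] = (-2)^k + 3·2^k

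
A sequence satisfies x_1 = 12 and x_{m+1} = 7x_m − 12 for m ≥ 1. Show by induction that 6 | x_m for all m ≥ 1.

Base case: x_1 = 12 = 6·2, so 6 | x_1.
Assume 6 | x_j, so x_j = 6t for some integer t.
Then x_{j+1} = 7x_j − 12 = 7·(6t) − 12 = 6(7t − 2), so 6 | x_{j+1}.
By induction, 6 | x_m for all m ≥ 1.

6 | x_m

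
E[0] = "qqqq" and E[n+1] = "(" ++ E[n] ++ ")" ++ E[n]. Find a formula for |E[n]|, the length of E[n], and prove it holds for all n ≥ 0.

Claim: |E[n]| = 6·2^n − 2.

Base case: |E[0]| = 4, and 6·2^0 − 2 = 4.
Assume |E[r]| = 6·2^r − 2.
Then |E[r+1]| = 1 + |E[r]| + 1 + |E[r]| = 2|E[r]| + 2 = 2(6·2^r − 2) + 2 = 6·2^{r+1} − 4 + 2 = 6·2^{r+1} − 2.
By induction, |E[n]| = 6·2^n − 2 for all n ≥ 0.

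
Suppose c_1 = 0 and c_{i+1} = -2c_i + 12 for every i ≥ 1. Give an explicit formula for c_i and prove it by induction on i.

Claim: c_i = 2·(-2)^i + 4.

Base case: c_1 = 0, and 2·(-2)^1 + 4 = -4 + 4 = 0.
Assume c_m = 2·(-2)^m + 4 for some m ≥ 1.
Then c_{m+1} = -2c_m + 12 = -2·(2·(-2)^m + 4) + 12 = -4·(-2)^m − 8 + 12 = 2·(-2)^{m+1} + 4.
Hence c_i = 2·(-2)^i + 4 for every i ≥ 1, by induction.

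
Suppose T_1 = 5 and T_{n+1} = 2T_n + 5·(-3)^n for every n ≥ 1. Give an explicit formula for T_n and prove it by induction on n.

Claim: T_n = 2^n − (-3)^n.

Base case: T_1 = 5, and 2^1 − (-3)^1 = 2 + 3 = 5.
Assume T_r = 2^r − (-3)^r for some r ≥ 1.
Then T_{r+1} = 2T_r + 5·(-3)^r = 2·(2^r − (-3)^r) + 5·(-3)^r = 2^{r+1} − 2·(-3)^r + 5·(-3)^r = 2^{r+1} + 3·(-3)^r = 2^{r+1} − (-3)^{r+1}.
Hence T_n = 2^n − (-3)^n for every n ≥ 1, by induction.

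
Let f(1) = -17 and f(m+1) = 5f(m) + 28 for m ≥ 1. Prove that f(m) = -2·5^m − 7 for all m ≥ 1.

Base case: f(1) = -17, and -2·5^1 − 7 = -10 − 7 = -17.
Assume f(j) = -2·5^j − 7 for some j ≥ 1.
Then f(j+1) = 5f(j) + 28 = 5·(-2·5^j − 7) + 28 = -10·5^j − 35 + 28 = -2·5^{j+1} − 7.
So the formula holds for j+1, and by induction f(m) = -2·5^m − 7 for all m ≥ 1.

f(m) = -2·5^m − 7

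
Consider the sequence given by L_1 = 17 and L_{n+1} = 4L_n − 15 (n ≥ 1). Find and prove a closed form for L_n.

Claim: L_n = 3·4^n + 5.

Base case: L_1 = 17, and 3·4^1 + 5 = 12 + 5 = 17.
Assume L_j = 3·4^j + 5 for some j ≥ 1.
Then L_{j+1} = 4L_j − 15 = 4·(3·4^j + 5) − 15 = 12·4^j + 20 − 15 = 3·4^{j+1} + 5.
Hence L_n = 3·4^n + 5 for every n ≥ 1, by induction.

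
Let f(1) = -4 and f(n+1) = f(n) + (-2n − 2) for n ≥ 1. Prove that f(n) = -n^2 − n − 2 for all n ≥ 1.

Base case: f(1) = -4, and -1^2 − 1 − 2 = -4.
Assume f(j) = -j^2 − j − 2.
Then f(j+1) = f(j) + (-2j − 2) = (-j^2 − j − 2) + (-2j − 2) = -j^2 − 3j − 4,
and -(j+1)^2 − (j+1) − 2 = -j^2 − 3j − 4.
This completes the inductive step, so f(n) = -n^2 − n − 2 for all n ≥ 1.

f(n) = -n^2 − n − 2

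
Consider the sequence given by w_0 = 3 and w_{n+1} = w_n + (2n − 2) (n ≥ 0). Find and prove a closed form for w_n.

Claim: w_n = n^2 − 3n + 3.

Base case: w_0 = 3, and 0^2 − 3·0 + 3 = 3.
Assume w_k = k^2 − 3k + 3.
Then w_{k+1} = w_k + (2k − 2) = (k^2 − 3k + 3) + (2k − 2) = k^2 − k + 1,
and (k+1)^2 − 3·(k+1) + 3 = k^2 − k + 1.
Hence w_n = n^2 − 3n + 3 for every n ≥ 0, by induction.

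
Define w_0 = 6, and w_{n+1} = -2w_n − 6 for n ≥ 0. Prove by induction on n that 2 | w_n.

Base case: w_0 = 6 = 2·3, so 2 | w_0.
Assume 2 | w_j, so w_j = 2t for some integer t.
Then w_{j+1} = -2w_j − 6 = -2·(2t) − 6 = 2(-2t − 3), so 2 | w_{j+1}.
By induction, 2 | w_n for all n ≥ 0.

2 | w_n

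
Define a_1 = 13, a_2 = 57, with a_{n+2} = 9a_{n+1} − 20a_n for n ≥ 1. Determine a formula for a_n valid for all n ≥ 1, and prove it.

Claim: a_n = 2·4^n + 5^n.

Base cases: a_1 = 13 and 2·4^1 + 5^1 = 13; a_2 = 57 and 2·4^2 + 5^2 = 57.
Assume a_j = 2·4^j + 5^j for all 1 ≤ j ≤ m, where m ≥ 2.
Then a_{m+1} = 9a_m − 20a_{m−1} = 9·(2·4^m + 5^m) − 20·(2·4^{m−1} + 5^{m−1}) = 2·(9·4 − 20)4^{m−1} + (9·5 − 20)5^{m−1} = 32·4^{m−1} + 25·5^{m−1} = 2·4^{m+1} + 5^{m+1}.
Hence a_n = 2·4^n + 5^n for every n ≥ 1, by strong induction.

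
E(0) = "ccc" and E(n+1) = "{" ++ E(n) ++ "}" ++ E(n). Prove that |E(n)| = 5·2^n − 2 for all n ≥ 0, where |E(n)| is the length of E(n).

Base case: |E(0)| = 3, and 5·2^0 − 2 = 3.
Assume |E(m)| = 5·2^m − 2.
Then |E(m+1)| = 1 + |E(m)| + 1 + |E(m)| = 2|E(m)| + 2 = 2(5·2^m − 2) + 2 = 5·2^{m+1} − 4 + 2 = 5·2^{m+1} − 2.
By induction, |E(n)| = 5·2^n − 2 for all n ≥ 0.

|E(n)| = 5·2^n − 2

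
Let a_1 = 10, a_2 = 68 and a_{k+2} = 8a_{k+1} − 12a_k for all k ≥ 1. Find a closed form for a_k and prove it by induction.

Claim: a_k = -2^k + 2·6^k.

Base cases: a_1 = 10 and -2^1 + 2·6^1 = 10; a_2 = 68 and -2^2 + 2·6^2 = 68.
Assume a_j = -2^j + 2·6^j for all 1 ≤ j ≤ r, where r ≥ 2.
Then a_{r+1} = 8a_r − 12a_{r−1} = 8·(-2^r + 2·6^r) − 12·(-2^{r−1} + 2·6^{r−1}) = -(8·2 − 12)2^{r−1} + 2·(8·6 − 12)6^{r−1} = -4·2^{r−1} + 72·6^{r−1} = -2^{r+1} + 2·6^{r+1}.
Hence a_k = -2^k + 2·6^k for every k ≥ 1, by strong induction.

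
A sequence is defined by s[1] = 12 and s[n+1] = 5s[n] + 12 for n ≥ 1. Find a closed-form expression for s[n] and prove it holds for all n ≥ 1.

Claim: s[n] = 3·5^n − 3.

Base case: s[1] = 12, and 3·5^1 − 3 = 15 − 3 = 12.
Assume s[k] = 3·5^k − 3 for some k ≥ 1.
Then s[k+1] = 5s[k] + 12 = 5·(3·5^k − 3) + 12 = 15·5^k − 15 + 12 = 3·5^{k+1} − 3.
Hence s[n] = 3·5^n − 3 for every n ≥ 1, by induction.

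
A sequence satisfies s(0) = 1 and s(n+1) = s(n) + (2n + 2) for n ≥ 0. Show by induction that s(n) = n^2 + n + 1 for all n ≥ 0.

Base case: s(0) = 1, and 0^2 + 0 + 1 = 1.
Assume s(m) = m^2 + m + 1.
Then s(m+1) = s(m) + (2m + 2) = (m^2 + m + 1) + (2m + 2) = m^2 + 3m + 3,
and (m+1)^2 + (m+1) + 1 = m^2 + 3m + 3.
This completes the inductive step, so s(n) = n^2 + n + 1 for all n ≥ 0.

s(n) = n^2 + n + 1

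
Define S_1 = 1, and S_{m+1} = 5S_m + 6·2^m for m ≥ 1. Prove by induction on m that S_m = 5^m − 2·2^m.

Base case: S_1 = 1, and 5^1 − 2·2^1 = 5 − 4 = 1.
Assume S_r = 5^r − 2·2^r for some r ≥ 1.
Then S_{r+1} = 5S_r + 6·2^r = 5·(5^r − 2·2^r) + 6·2^r = 5^{r+1} − 10·2^r + 6·2^r = 5^{r+1} − 4·2^r = 5^{r+1} − 2·2^{r+1}.
This completes the inductive step, so S_m = 5^m − 2·2^m for all m ≥ 1.

S_m = 5^m − 2·2^m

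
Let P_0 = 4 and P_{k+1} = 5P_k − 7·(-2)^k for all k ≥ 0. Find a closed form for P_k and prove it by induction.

Claim: P_k = 3·5^k + (-2)^k.

Base case: P_0 = 4, and 3·5^0 + (-2)^0 = 3 + 1 = 4.
Assume P_r = 3·5^r + (-2)^r for some r ≥ 0.
Then P_{r+1} = 5P_r − 7·(-2)^r = 5·(3·5^r + (-2)^r) − 7·(-2)^r = 3·5^{r+1} + 5·(-2)^r − 7·(-2)^r = 3·5^{r+1} − 2·(-2)^r = 3·5^{r+1} + (-2)^{r+1}.
Hence P_k = 3·5^k + (-2)^k for every k ≥ 0, by induction.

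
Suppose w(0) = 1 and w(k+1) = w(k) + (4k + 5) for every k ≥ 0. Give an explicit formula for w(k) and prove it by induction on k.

Claim: w(k) = 2k^2 + 3k + 1.

Base case: w(0) = 1, and 2·0^2 + 3·0 + 1 = 1.
Assume w(r) = 2r^2 + 3r + 1.
Then w(r+1) = w(r) + (4r + 5) = (2r^2 + 3r + 1) + (4r + 5) = 2r^2 + 7r + 6,
and 2·(r+1)^2 + 3·(r+1) + 1 = 2r^2 + 7r + 6.
Hence w(k) = 2k^2 + 3k + 1 for every k ≥ 0, by induction.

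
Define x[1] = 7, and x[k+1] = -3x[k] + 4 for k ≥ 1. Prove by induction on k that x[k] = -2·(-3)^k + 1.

Base case: x[1] = 7, and -2·(-3)^1 + 1 = 6 + 1 = 7.
Assume x[r] = -2·(-3)^r + 1 for some r ≥ 1.
Then x[r+1] = -3x[r] + 4 = -3·(-2·(-3)^r + 1) + 4 = 6·(-3)^r − 3 + 4 = -2·(-3)^{r+1} + 1.
This completes the inductive step, so x[k] = -2·(-3)^k + 1 for all k ≥ 1.

x[k] = -2·(-3)^k + 1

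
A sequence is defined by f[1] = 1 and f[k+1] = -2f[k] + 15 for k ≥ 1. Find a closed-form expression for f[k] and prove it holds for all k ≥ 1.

Claim: f[k] = 2·(-2)^k + 5.

Base case: f[1] = 1, and 2·(-2)^1 + 5 = -4 + 5 = 1.
Assume f[j] = 2·(-2)^j + 5 for some j ≥ 1.
Then f[j+1] = -2f[j] + 15 = -2·(2·(-2)^j + 5) + 15 = -4·(-2)^j − 10 + 15 = 2·(-2)^{j+1} + 5.
Hence f[k] = 2·(-2)^k + 5 for every k ≥ 1, by induction.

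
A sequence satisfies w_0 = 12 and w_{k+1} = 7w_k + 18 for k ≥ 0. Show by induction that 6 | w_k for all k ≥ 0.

Base case: w_0 = 12 = 6·2, so 6 | w_0.
Assume 6 | w_j, so w_j = 6t for some integer t.
Then w_{j+1} = 7w_j + 18 = 7·(6t) + 18 = 6(7t + 3), so 6 | w_{j+1}.
This completes the inductive step, so 6 | w_k for all k ≥ 0.

6 | w_k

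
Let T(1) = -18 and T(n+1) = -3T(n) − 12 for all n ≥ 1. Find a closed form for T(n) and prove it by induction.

Claim: T(n) = 5·(-3)^n − 3.

Base case: T(1) = -18, and 5·(-3)^1 − 3 = -15 − 3 = -18.
Assume T(r) = 5·(-3)^r − 3 for some r ≥ 1.
Then T(r+1) = -3T(r) − 12 = -3·(5·(-3)^r − 3) − 12 = -15·(-3)^r + 9 − 12 = 5·(-3)^{r+1} − 3.
By induction, T(n) = 5·(-3)^n − 3 for all n ≥ 1.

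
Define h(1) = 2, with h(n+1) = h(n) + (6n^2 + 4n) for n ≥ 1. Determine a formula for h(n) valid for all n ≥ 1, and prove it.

Claim: h(n) = 2n^3 − n^2 − n + 2.

Base case: h(1) = 2, and 2·1^3 − 1^2 − 1 + 2 = 2.
Assume h(j) = 2j^3 − j^2 − j + 2.
Then h(j+1) = h(j) + (6j^2 + 4j) = (2j^3 − j^2 − j + 2) + (6j^2 + 4j) = 2j^3 + 5j^2 + 3j + 2,
and 2·(j+1)^3 − (j+1)^2 − (j+1) + 2 = 2j^3 + 5j^2 + 3j + 2.
Hence h(n) = 2n^3 − n^2 − n + 2 for every n ≥ 1, by induction.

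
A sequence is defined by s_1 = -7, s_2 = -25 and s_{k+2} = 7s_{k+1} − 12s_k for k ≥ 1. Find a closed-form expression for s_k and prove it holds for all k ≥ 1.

Claim: s_k = -4^k − 3^k.

Base cases: s_1 = -7 and -4^1 − 3^1 = -7; s_2 = -25 and -4^2 − 3^2 = -25.
Assume s_j = -4^j − 3^j for all 1 ≤ j ≤ r, where r ≥ 2.
Then s_{r+1} = 7s_r − 12s_{r−1} = 7·(-4^r − 3^r) − 12·(-4^{r−1} − 3^{r−1}) = -(7·4 − 12)4^{r−1} − (7·3 − 12)3^{r−1} = -16·4^{r−1} − 9·3^{r−1} = -4^{r+1} − 3^{r+1}.
So the formula holds for r+1, and by strong induction s_k = -4^k − 3^k for all k ≥ 1.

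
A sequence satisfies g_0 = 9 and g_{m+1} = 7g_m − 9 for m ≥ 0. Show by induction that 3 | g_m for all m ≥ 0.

Base case: g_0 = 9 = 3·3, so 3 | g_0.
Assume 3 | g_k, so g_k = 3t for some integer t.
Then g_{k+1} = 7g_k − 9 = 7·(3t) − 9 = 3(7t − 3), so 3 | g_{k+1}.
This completes the inductive step, so 3 | g_m for all m ≥ 0.

3 | g_m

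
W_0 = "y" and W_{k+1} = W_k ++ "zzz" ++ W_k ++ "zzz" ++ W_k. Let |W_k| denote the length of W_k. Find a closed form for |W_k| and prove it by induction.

Claim: |W_k| = 4·3^k − 3.

Base case: |W_0| = 1, and 4·3^0 − 3 = 1.
Assume |W_m| = 4·3^m − 3.
Then |W_{m+1}| = 3|W_m| + 6 = 3(4·3^m − 3) + 6 = 4·3^{m+1} − 9 + 6 = 4·3^{m+1} − 3.
By induction, |W_k| = 4·3^k − 3 for all k ≥ 0.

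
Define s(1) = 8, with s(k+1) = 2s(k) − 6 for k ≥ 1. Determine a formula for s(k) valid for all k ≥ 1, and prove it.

Claim: s(k) = 2^k + 6.

Base case: s(1) = 8, and 2^1 + 6 = 2 + 6 = 8.
Assume s(j) = 2^j + 6 for some j ≥ 1.
Then s(j+1) = 2s(j) − 6 = 2·(2^j + 6) − 6 = 2^{j+1} + 12 − 6 = 2^{j+1} + 6.
So the formula holds for j+1, and by induction s(k) = 2^k + 6 for all k ≥ 1.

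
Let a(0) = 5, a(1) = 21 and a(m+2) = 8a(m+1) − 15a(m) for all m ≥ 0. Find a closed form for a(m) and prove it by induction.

Claim: a(m) = 3·5^m + 2·3^m.

Base cases: a(0) = 5 and 3·5^0 + 2·3^0 = 5; a(1) = 21 and 3·5^1 + 2·3^1 = 21.
Assume a(j) = 3·5^j + 2·3^j for all 0 ≤ j ≤ r, where r ≥ 1.
Then a(r+1) = 8a(r) − 15a(r−1) = 8·(3·5^r + 2·3^r) − 15·(3·5^{r−1} + 2·3^{r−1}) = 3·(8·5 − 15)5^{r−1} + 2·(8·3 − 15)3^{r−1} = 75·5^{r−1} + 18·3^{r−1} = 3·5^{r+1} + 2·3^{r+1}.
Hence a(m) = 3·5^m + 2·3^m for every m ≥ 0, by strong induction.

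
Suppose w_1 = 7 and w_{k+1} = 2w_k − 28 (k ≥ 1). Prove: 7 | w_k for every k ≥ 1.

Base case: w_1 = 7 = 7·1, so 7 | w_1.
Assume 7 | w_j, so w_j = 7t for some integer t.
Then w_{j+1} = 2w_j − 28 = 2·(7t) − 28 = 7(2t − 4), so 7 | w_{j+1}.
Hence 7 | w_k for every k ≥ 1, by induction.

7 | w_k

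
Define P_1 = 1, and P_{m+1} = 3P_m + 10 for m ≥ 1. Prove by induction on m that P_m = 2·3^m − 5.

Base case: P_1 = 1, and 2·3^1 − 5 = 6 − 5 = 1.
Assume P_j = 2·3^j − 5 for some j ≥ 1.
Then P_{j+1} = 3P_j + 10 = 3·(2·3^j − 5) + 10 = 6·3^j − 15 + 10 = 2·3^{j+1} − 5.
By induction, P_m = 2·3^m − 5 for all m ≥ 1.

P_m = 2·3^m − 5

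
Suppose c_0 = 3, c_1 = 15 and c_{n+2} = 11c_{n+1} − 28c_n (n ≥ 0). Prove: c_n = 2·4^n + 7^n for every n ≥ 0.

Base cases: c_0 = 3 and 2·4^0 + 7^0 = 3; c_1 = 15 and 2·4^1 + 7^1 = 15.
Assume c_j = 2·4^j + 7^j for all 0 ≤ j ≤ k, where k ≥ 1.
Then c_{k+1} = 11c_k − 28c_{k−1} = 11·(2·4^k + 7^k) − 28·(2·4^{k−1} + 7^{k−1}) = 2·(11·4 − 28)4^{k−1} + (11·7 − 28)7^{k−1} = 32·4^{k−1} + 49·7^{k−1} = 2·4^{k+1} + 7^{k+1}.
By strong induction, c_n = 2·4^n + 7^n for all n ≥ 0.

c_n = 2·4^n + 7^n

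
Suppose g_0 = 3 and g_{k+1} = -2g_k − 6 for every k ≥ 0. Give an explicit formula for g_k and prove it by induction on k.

Claim: g_k = 5·(-2)^k − 2.

Base case: g_0 = 3, and 5·(-2)^0 − 2 = 5 − 2 = 3.
Assume g_m = 5·(-2)^m − 2 for some m ≥ 0.
Then g_{m+1} = -2g_m − 6 = -2·(5·(-2)^m − 2) − 6 = -10·(-2)^m + 4 − 6 = 5·(-2)^{m+1} − 2.
By induction, g_k = 5·(-2)^k − 2 for all k ≥ 0.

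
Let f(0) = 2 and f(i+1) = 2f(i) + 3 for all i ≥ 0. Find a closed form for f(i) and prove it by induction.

Claim: f(i) = 5·2^i − 3.

Base case: f(0) = 2, and 5·2^0 − 3 = 5 − 3 = 2.
Assume f(j) = 5·2^j − 3 for some j ≥ 0.
Then f(j+1) = 2f(j) + 3 = 2·(5·2^j − 3) + 3 = 10·2^j − 6 + 3 = 5·2^{j+1} − 3.
This completes the inductive step, so f(i) = 5·2^i − 3 for all i ≥ 0.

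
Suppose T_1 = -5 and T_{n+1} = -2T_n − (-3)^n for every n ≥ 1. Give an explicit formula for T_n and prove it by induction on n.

Claim: T_n = (-2)^n + (-3)^n.

Base case: T_1 = -5, and (-2)^1 + (-3)^1 = -2 − 3 = -5.
Assume T_k = (-2)^k + (-3)^k for some k ≥ 1.
Then T_{k+1} = -2T_k − (-3)^k = -2·((-2)^k + (-3)^k) − (-3)^k = (-2)^{k+1} − 2·(-3)^k − (-3)^k = (-2)^{k+1} − 3·(-3)^k = (-2)^{k+1} + (-3)^{k+1}.
So the formula holds for k+1, and by induction T_n = (-2)^n + (-3)^n for all n ≥ 1.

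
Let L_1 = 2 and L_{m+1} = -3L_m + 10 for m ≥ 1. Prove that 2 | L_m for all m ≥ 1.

Base case: L_1 = 2 = 2·1, so 2 | L_1.
Assume 2 | L_k, so L_k = 2t for some integer t.
Then L_{k+1} = -3L_k + 10 = -3·(2t) + 10 = 2(-3t + 5), so 2 | L_{k+1}.
Hence 2 | L_m for every m ≥ 1, by induction.

2 | L_m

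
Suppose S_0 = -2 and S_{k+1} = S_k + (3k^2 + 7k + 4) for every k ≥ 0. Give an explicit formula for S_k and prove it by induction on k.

Claim: S_k = k^3 + 2k^2 + k − 2.

Base case: S_0 = -2, and 0^3 + 2·0^2 + 0 − 2 = -2.
Assume S_m = m^3 + 2m^2 + m − 2.
Then S_{m+1} = S_m + (3m^2 + 7m + 4) = (m^3 + 2m^2 + m − 2) + (3m^2 + 7m + 4) = m^3 + 5m^2 + 8m + 2,
and (m+1)^3 + 2·(m+1)^2 + (m+1) − 2 = m^3 + 5m^2 + 8m + 2.
By induction, S_k = k^3 + 2k^2 + k − 2 for all k ≥ 0.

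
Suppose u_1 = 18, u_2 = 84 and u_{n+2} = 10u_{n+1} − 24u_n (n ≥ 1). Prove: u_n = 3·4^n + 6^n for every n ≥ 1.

Base cases: u_1 = 18 and 3·4^1 + 6^1 = 18; u_2 = 84 and 3·4^2 + 6^2 = 84.
Assume u_j = 3·4^j + 6^j for all 1 ≤ j ≤ r, where r ≥ 2.
Then u_{r+1} = 10u_r − 24u_{r−1} = 10·(3·4^r + 6^r) − 24·(3·4^{r−1} + 6^{r−1}) = 3·(10·4 − 24)4^{r−1} + (10·6 − 24)6^{r−1} = 48·4^{r−1} + 36·6^{r−1} = 3·4^{r+1} + 6^{r+1}.
Hence u_n = 3·4^n + 6^n for every n ≥ 1, by strong induction.

u_n = 3·4^n + 6^n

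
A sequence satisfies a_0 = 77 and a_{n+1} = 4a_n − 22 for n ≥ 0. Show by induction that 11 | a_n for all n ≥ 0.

Base case: a_0 = 77 = 11·7, so 11 | a_0.
Assume 11 | a_r, so a_r = 11t for some integer t.
Then a_{r+1} = 4a_r − 22 = 4·(11t) − 22 = 11(4t − 2), so 11 | a_{r+1}.
Hence 11 | a_n for every n ≥ 0, by induction.

11 | a_n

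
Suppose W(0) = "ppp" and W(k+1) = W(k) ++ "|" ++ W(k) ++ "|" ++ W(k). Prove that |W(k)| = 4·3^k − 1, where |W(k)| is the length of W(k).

Base case: |W(0)| = 3, and 4·3^0 − 1 = 3.
Assume |W(r)| = 4·3^r − 1.
Then |W(r+1)| = 3|W(r)| + 2 = 3(4·3^r − 1) + 2 = 4·3^{r+1} − 3 + 2 = 4·3^{r+1} − 1.
So the formula holds for r+1, and by induction |W(k)| = 4·3^k − 1 for all k ≥ 0.

|W(k)| = 4·3^k − 1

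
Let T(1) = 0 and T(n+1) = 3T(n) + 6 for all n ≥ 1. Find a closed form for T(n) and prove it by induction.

Claim: T(n) = 3^n − 3.

Base case: T(1) = 0, and 3^1 − 3 = 3 − 3 = 0.
Assume T(m) = 3^m − 3 for some m ≥ 1.
Then T(m+1) = 3T(m) + 6 = 3·(3^m − 3) + 6 = 3^{m+1} − 9 + 6 = 3^{m+1} − 3.
Hence T(n) = 3^n − 3 for every n ≥ 1, by induction.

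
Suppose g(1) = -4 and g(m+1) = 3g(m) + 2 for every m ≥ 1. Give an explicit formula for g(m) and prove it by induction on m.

Claim: g(m) = -3^m − 1.

Base case: g(1) = -4, and -3^1 − 1 = -3 − 1 = -4.
Assume g(j) = -3^j − 1 for some j ≥ 1.
Then g(j+1) = 3g(j) + 2 = 3·(-3^j − 1) + 2 = -3^{j+1} − 3 + 2 = -3^{j+1} − 1.
By induction, g(m) = -3^m − 1 for all m ≥ 1.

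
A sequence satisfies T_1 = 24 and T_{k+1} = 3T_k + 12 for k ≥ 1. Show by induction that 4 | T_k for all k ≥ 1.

Base case: T_1 = 24 = 4·6, so 4 | T_1.
Assume 4 | T_m, so T_m = 4t for some integer t.
Then T_{m+1} = 3T_m + 12 = 3·(4t) + 12 = 4(3t + 3), so 4 | T_{m+1}.
Hence 4 | T_k for every k ≥ 1, by induction.

4 | T_k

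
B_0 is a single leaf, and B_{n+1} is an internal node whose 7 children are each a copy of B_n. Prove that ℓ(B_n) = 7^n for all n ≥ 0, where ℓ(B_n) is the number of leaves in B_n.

Base case: ℓ(B_0) = 1, and 7^0 = 1.
Assume ℓ(B_m) = 7^m.
Then ℓ(B_{m+1}) = 7·ℓ(B_m) = 7·7^m = 7^{m+1}.
Hence ℓ(B_n) = 7^n for every n ≥ 0, by induction.

ℓ(B_n) = 7^n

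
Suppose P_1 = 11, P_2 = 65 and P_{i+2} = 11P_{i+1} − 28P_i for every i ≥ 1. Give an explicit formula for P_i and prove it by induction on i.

Claim: P_i = 4^i + 7^i.

Base cases: P_1 = 11 and 4^1 + 7^1 = 11; P_2 = 65 and 4^2 + 7^2 = 65.
Assume P_j = 4^j + 7^j for all 1 ≤ j ≤ m, where m ≥ 2.
Then P_{m+1} = 11P_m − 28P_{m−1} = 11·(4^m + 7^m) − 28·(4^{m−1} + 7^{m−1}) = (11·4 − 28)4^{m−1} + (11·7 − 28)7^{m−1} = 16·4^{m−1} + 49·7^{m−1} = 4^{m+1} + 7^{m+1}.
So the formula holds for m+1, and by strong induction P_i = 4^i + 7^i for all i ≥ 1.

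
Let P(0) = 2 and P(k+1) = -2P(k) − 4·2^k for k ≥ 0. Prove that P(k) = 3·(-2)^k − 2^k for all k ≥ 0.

Base case: P(0) = 2, and 3·(-2)^0 − 2^0 = 3 − 1 = 2.
Assume P(r) = 3·(-2)^r − 2^r for some r ≥ 0.
Then P(r+1) = -2P(r) − 4·2^r = -2·(3·(-2)^r − 2^r) − 4·2^r = 3·(-2)^{r+1} + 2·2^r − 4·2^r = 3·(-2)^{r+1} − 2·2^r = 3·(-2)^{r+1} − 2^{r+1}.
So the formula holds for r+1, and by induction P(k) = 3·(-2)^k − 2^k for all k ≥ 0.

P(k) = 3·(-2)^k − 2^k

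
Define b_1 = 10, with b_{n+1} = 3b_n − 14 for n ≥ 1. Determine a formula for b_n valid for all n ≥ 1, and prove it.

Claim: b_n = 3^n + 7.

Base case: b_1 = 10, and 3^1 + 7 = 3 + 7 = 10.
Assume b_k = 3^k + 7 for some k ≥ 1.
Then b_{k+1} = 3b_k − 14 = 3·(3^k + 7) − 14 = 3^{k+1} + 21 − 14 = 3^{k+1} + 7.
Hence b_n = 3^n + 7 for every n ≥ 1, by induction.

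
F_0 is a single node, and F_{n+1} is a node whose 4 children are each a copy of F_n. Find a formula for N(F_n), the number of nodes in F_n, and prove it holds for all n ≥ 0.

Claim: N(F_n) = (4^{n+1} − 1)/3.

Base case: N(F_0) = 1, and (4^{0+1} − 1)/3 = 1.
Assume N(F_j) = (4^{j+1} − 1)/3.
Then N(F_{j+1}) = 1 + 4N(F_j) = 1 + 4·(4^{j+1} − 1)/3 = 1 + (4^{j+2} − 4)/3 = (3 + 4^{j+2} − 4)/3 = (4^{j+2} − 1)/3.
Hence N(F_n) = (4^{n+1} − 1)/3 for every n ≥ 0, by induction.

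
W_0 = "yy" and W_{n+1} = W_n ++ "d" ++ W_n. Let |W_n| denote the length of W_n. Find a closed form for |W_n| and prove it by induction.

Claim: |W_n| = 3·2^n − 1.

Base case: |W_0| = 2, and 3·2^0 − 1 = 2.
Assume |W_r| = 3·2^r − 1.
Then |W_{r+1}| = |W_r| + 1 + |W_r| = 2|W_r| + 1 = 2(3·2^r − 1) + 1 = 3·2^{r+1} − 2 + 1 = 3·2^{r+1} − 1.
Hence |W_n| = 3·2^n − 1 for every n ≥ 0, by induction.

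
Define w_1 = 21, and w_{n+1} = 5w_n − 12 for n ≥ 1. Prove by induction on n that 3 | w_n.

Base case: w_1 = 21 = 3·7, so 3 | w_1.
Assume 3 | w_r, so w_r = 3t for some integer t.
Then w_{r+1} = 5w_r − 12 = 5·(3t) − 12 = 3(5t − 4), so 3 | w_{r+1}.
This completes the inductive step, so 3 | w_n for all n ≥ 1.

3 | w_n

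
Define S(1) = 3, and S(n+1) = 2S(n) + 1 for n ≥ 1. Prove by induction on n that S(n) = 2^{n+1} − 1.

Base case: S(1) = 3, and 2^{1+1} − 1 = 4 − 1 = 3.
Assume S(k) = 2^{k+1} − 1 for some k ≥ 1.
Then S(k+1) = 2S(k) + 1 = 2·(2^{k+1} − 1) + 1 = 2^{k+2} − 2 + 1 = 2^{k+2} − 1.
Hence S(n) = 2^{n+1} − 1 for every n ≥ 1, by induction.

S(n) = 2^{n+1} − 1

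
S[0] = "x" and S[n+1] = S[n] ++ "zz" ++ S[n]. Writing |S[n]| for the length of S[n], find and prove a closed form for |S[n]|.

Claim: |S[n]| = 3·2^n − 2.

Base case: |S[0]| = 1, and 3·2^0 − 2 = 1.
Assume |S[j]| = 3·2^j − 2.
Then |S[j+1]| = |S[j]| + 2 + |S[j]| = 2|S[j]| + 2 = 2(3·2^j − 2) + 2 = 3·2^{j+1} − 4 + 2 = 3·2^{j+1} − 2.
So the formula holds for j+1, and by induction |S[n]| = 3·2^n − 2 for all n ≥ 0.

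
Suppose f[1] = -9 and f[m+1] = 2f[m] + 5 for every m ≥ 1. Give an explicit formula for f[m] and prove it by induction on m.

Claim: f[m] = -2^{m+1} − 5.

Base case: f[1] = -9, and -2^{1+1} − 5 = -4 − 5 = -9.
Assume f[r] = -2^{r+1} − 5 for some r ≥ 1.
Then f[r+1] = 2f[r] + 5 = 2·(-2^{r+1} − 5) + 5 = -2^{r+2} − 10 + 5 = -2^{r+2} − 5.
By induction, f[m] = -2^{m+1} − 5 for all m ≥ 1.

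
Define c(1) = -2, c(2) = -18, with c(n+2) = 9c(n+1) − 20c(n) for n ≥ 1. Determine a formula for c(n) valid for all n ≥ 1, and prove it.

Claim: c(n) = 2·4^n − 2·5^n.

Base cases: c(1) = -2 and 2·4^1 − 2·5^1 = -2; c(2) = -18 and 2·4^2 − 2·5^2 = -18.
Assume c(j) = 2·4^j − 2·5^j for all 1 ≤ j ≤ k, where k ≥ 2.
Then c(k+1) = 9c(k) − 20c(k−1) = 9·(2·4^k − 2·5^k) − 20·(2·4^{k−1} − 2·5^{k−1}) = 2·(9·4 − 20)4^{k−1} − 2·(9·5 − 20)5^{k−1} = 32·4^{k−1} − 50·5^{k−1} = 2·4^{k+1} − 2·5^{k+1}.
So the formula holds for k+1, and by strong induction c(n) = 2·4^n − 2·5^n for all n ≥ 1.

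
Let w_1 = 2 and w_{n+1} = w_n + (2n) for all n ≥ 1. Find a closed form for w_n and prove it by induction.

Claim: w_n = n^2 − n + 2.

Base case: w_1 = 2, and 1^2 − 1 + 2 = 2.
Assume w_k = k^2 − k + 2.
Then w_{k+1} = w_k + (2k) = (k^2 − k + 2) + (2k) = k^2 + k + 2,
and (k+1)^2 − (k+1) + 2 = k^2 + k + 2.
Hence w_n = n^2 − n + 2 for every n ≥ 1, by induction.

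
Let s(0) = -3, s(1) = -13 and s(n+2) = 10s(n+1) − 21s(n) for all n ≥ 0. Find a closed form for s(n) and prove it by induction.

Claim: s(n) = -7^n − 2·3^n.

Base cases: s(0) = -3 and -7^0 − 2·3^0 = -3; s(1) = -13 and -7^1 − 2·3^1 = -13.
Assume s(j) = -7^j − 2·3^j for all 0 ≤ j ≤ m, where m ≥ 1.
Then s(m+1) = 10s(m) − 21s(m−1) = 10·(-7^m − 2·3^m) − 21·(-7^{m−1} − 2·3^{m−1}) = -(10·7 − 21)7^{m−1} − 2·(10·3 − 21)3^{m−1} = -49·7^{m−1} − 18·3^{m−1} = -7^{m+1} − 2·3^{m+1}.
By strong induction, s(n) = -7^n − 2·3^n for all n ≥ 0.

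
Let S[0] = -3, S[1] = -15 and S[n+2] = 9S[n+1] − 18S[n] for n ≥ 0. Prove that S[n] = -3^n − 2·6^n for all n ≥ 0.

Base cases: S[0] = -3 and -3^0 − 2·6^0 = -3; S[1] = -15 and -3^1 − 2·6^1 = -15.
Assume S[i] = -3^i − 2·6^i for all 0 ≤ i ≤ j, where j ≥ 1.
Then S[j+1] = 9S[j] − 18S[j−1] = 9·(-3^j − 2·6^j) − 18·(-3^{j−1} − 2·6^{j−1}) = -(9·3 − 18)3^{j−1} − 2·(9·6 − 18)6^{j−1} = -9·3^{j−1} − 72·6^{j−1} = -3^{j+1} − 2·6^{j+1}.
By strong induction, S[n] = -3^n − 2·6^n for all n ≥ 0.

S[n] = -3^n − 2·6^n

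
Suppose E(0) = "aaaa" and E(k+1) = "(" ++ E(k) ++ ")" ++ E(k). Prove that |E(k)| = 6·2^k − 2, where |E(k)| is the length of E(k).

Base case: |E(0)| = 4, and 6·2^0 − 2 = 4.
Assume |E(m)| = 6·2^m − 2.
Then |E(m+1)| = 1 + |E(m)| + 1 + |E(m)| = 2|E(m)| + 2 = 2(6·2^m − 2) + 2 = 6·2^{m+1} − 4 + 2 = 6·2^{m+1} − 2.
Hence |E(k)| = 6·2^k − 2 for every k ≥ 0, by induction.

|E(k)| = 6·2^k − 2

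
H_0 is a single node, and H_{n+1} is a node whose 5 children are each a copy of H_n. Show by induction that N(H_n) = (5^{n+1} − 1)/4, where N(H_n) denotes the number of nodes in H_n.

Base case: N(H_0) = 1, and (5^{0+1} − 1)/4 = 1.
Assume N(H_r) = (5^{r+1} − 1)/4.
Then N(H_{r+1}) = 1 + 5N(H_r) = 1 + 5·(5^{r+1} − 1)/4 = 1 + (5^{r+2} − 5)/4 = (4 + 5^{r+2} − 5)/4 = (5^{r+2} − 1)/4.
So the formula holds for r+1, and by induction N(H_n) = (5^{n+1} − 1)/4 for all n ≥ 0.

N(H_n) = (5^{n+1} − 1)/4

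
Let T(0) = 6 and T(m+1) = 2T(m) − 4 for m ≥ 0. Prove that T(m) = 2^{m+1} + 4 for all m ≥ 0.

Base case: T(0) = 6, and 2^{0+1} + 4 = 2 + 4 = 6.
Assume T(j) = 2^{j+1} + 4 for some j ≥ 0.
Then T(j+1) = 2T(j) − 4 = 2·(2^{j+1} + 4) − 4 = 2^{j+2} + 8 − 4 = 2^{j+2} + 4.
By induction, T(m) = 2^{m+1} + 4 for all m ≥ 0.

T(m) = 2^{m+1} + 4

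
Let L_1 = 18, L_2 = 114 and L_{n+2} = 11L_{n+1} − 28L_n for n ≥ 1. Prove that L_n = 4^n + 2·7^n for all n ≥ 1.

Base cases: L_1 = 18 and 4^1 + 2·7^1 = 18; L_2 = 114 and 4^2 + 2·7^2 = 114.
Assume L_i = 4^i + 2·7^i for all 1 ≤ i ≤ j, where j ≥ 2.
Then L_{j+1} = 11L_j − 28L_{j−1} = 11·(4^j + 2·7^j) − 28·(4^{j−1} + 2·7^{j−1}) = (11·4 − 28)4^{j−1} + 2·(11·7 − 28)7^{j−1} = 16·4^{j−1} + 98·7^{j−1} = 4^{j+1} + 2·7^{j+1}.
By strong induction, L_n = 4^n + 2·7^n for all n ≥ 1.

L_n = 4^n + 2·7^n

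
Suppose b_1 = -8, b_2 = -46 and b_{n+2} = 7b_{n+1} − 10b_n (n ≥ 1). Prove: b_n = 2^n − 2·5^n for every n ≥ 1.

Base cases: b_1 = -8 and 2^1 − 2·5^1 = -8; b_2 = -46 and 2^2 − 2·5^2 = -46.
Assume b_j = 2^j − 2·5^j for all 1 ≤ j ≤ r, where r ≥ 2.
Then b_{r+1} = 7b_r − 10b_{r−1} = 7·(2^r − 2·5^r) − 10·(2^{r−1} − 2·5^{r−1}) = (7·2 − 10)2^{r−1} − 2·(7·5 − 10)5^{r−1} = 4·2^{r−1} − 50·5^{r−1} = 2^{r+1} − 2·5^{r+1}.
By strong induction, b_n = 2^n − 2·5^n for all n ≥ 1.

b_n = 2^n − 2·5^n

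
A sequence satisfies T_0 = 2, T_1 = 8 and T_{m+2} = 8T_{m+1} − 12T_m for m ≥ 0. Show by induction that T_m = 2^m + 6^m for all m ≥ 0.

Base cases: T_0 = 2 and 2^0 + 6^0 = 2; T_1 = 8 and 2^1 + 6^1 = 8.
Assume T_j = 2^j + 6^j for all 0 ≤ j ≤ r, where r ≥ 1.
Then T_{r+1} = 8T_r − 12T_{r−1} = 8·(2^r + 6^r) − 12·(2^{r−1} + 6^{r−1}) = (8·2 − 12)2^{r−1} + (8·6 − 12)6^{r−1} = 4·2^{r−1} + 36·6^{r−1} = 2^{r+1} + 6^{r+1}.
By strong induction, T_m = 2^m + 6^m for all m ≥ 0.

T_m = 2^m + 6^m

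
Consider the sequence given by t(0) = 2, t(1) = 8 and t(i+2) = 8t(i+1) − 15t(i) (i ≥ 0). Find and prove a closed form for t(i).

Claim: t(i) = 3^i + 5^i.

Base cases: t(0) = 2 and 3^0 + 5^0 = 2; t(1) = 8 and 3^1 + 5^1 = 8.
Assume t(j) = 3^j + 5^j for all 0 ≤ j ≤ k, where k ≥ 1.
Then t(k+1) = 8t(k) − 15t(k−1) = 8·(3^k + 5^k) − 15·(3^{k−1} + 5^{k−1}) = (8·3 − 15)3^{k−1} + (8·5 − 15)5^{k−1} = 9·3^{k−1} + 25·5^{k−1} = 3^{k+1} + 5^{k+1}.
Hence t(i) = 3^i + 5^i for every i ≥ 0, by strong induction.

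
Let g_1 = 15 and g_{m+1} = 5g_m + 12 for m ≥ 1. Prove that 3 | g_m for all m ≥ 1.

Base case: g_1 = 15 = 3·5, so 3 | g_1.
Assume 3 | g_j, so g_j = 3t for some integer t.
Then g_{j+1} = 5g_j + 12 = 5·(3t) + 12 = 3(5t + 4), so 3 | g_{j+1}.
This completes the inductive step, so 3 | g_m for all m ≥ 1.

3 | g_m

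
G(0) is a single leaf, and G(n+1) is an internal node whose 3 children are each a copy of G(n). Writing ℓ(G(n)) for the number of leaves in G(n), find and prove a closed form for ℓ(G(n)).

Claim: ℓ(G(n)) = 3^n.

Base case: ℓ(G(0)) = 1, and 3^0 = 1.
Assume ℓ(G(m)) = 3^m.
Then ℓ(G(m+1)) = 3·ℓ(G(m)) = 3·3^m = 3^{m+1}.
Hence ℓ(G(n)) = 3^n for every n ≥ 0, by induction.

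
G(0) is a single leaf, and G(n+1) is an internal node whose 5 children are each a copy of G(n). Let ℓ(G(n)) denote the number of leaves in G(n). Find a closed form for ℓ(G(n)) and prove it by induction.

Claim: ℓ(G(n)) = 5^n.

Base case: ℓ(G(0)) = 1, and 5^0 = 1.
Assume ℓ(G(k)) = 5^k.
Then ℓ(G(k+1)) = 5·ℓ(G(k)) = 5·5^k = 5^{k+1}.
By induction, ℓ(G(n)) = 5^n for all n ≥ 0.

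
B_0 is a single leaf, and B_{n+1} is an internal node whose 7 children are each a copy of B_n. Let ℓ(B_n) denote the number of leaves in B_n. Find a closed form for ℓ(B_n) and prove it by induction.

Claim: ℓ(B_n) = 7^n.

Base case: ℓ(B_0) = 1, and 7^0 = 1.
Assume ℓ(B_r) = 7^r.
Then ℓ(B_{r+1}) = 7·ℓ(B_r) = 7·7^r = 7^{r+1}.
This completes the inductive step, so ℓ(B_n) = 7^n for all n ≥ 0.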